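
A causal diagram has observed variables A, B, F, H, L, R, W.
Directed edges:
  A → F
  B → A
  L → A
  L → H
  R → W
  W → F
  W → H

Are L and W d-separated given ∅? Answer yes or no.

Yes — L ⊥ W | ∅.

Bayes-Ball from L | ∅ reaches {A,F,H}.
W ∉ reach(L|∅) ⇒ L ⊥ W | ∅.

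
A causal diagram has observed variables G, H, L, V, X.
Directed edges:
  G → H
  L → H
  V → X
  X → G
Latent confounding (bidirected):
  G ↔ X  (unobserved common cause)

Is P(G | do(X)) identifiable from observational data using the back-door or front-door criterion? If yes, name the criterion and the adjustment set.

P(G|do(X)): not identifiable (no BD/FD set).

desc(X)\{X}={G,H}; candidates ⊆ {L,V}.
X↔G: latent back-door arc(s) into X.
size 0: {}; under {} X still reaches {G,H,V} ∋ G.
size 1: {L}, {V}; under {L} X still reaches {G,H,V} ∋ G.
size 2: {L,V}; under {L,V} X still reaches {G,H} ∋ G.
X↔G cannot be blocked by any observed set — no back-door set.
No mediator lies on a directed X→…→G path.
Neither criterion identifies P(G|do(X)) in this graph.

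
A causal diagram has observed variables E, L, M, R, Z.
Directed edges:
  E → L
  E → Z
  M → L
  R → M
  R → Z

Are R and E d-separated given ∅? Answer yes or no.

Yes — R ⊥ E | ∅.

Bayes-Ball from R | ∅ reaches {L,M,Z}.
E ∉ reach(R|∅) ⇒ R ⊥ E | ∅.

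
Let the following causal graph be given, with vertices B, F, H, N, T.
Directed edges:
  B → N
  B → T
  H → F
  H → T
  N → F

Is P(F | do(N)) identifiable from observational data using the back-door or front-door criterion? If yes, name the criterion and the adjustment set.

desc(N)\{N}={F}; candidates ⊆ {B,H,T}.
∅: N⊥F given ∅ in G with N→· removed — back-door holds.
P(F|do(N)) = P(F|N) — no adjustment needed.

P(F|do(N)): backdoor, adjust for ∅.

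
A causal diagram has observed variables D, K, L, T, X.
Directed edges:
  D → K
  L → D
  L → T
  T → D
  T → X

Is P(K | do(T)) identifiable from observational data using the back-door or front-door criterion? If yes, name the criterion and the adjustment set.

desc(T)\{T}={D,K,X}; candidates ⊆ {L}.
size 0: {}; under {} T still reaches {D,K,L} ∋ K.
{L}: T⊥K given {L} in G with T→· removed — back-door holds.
P(K|do(T)) = Σ_{L} P(K|T,L)·P(L).

P(K|do(T)): backdoor, adjust for {L}.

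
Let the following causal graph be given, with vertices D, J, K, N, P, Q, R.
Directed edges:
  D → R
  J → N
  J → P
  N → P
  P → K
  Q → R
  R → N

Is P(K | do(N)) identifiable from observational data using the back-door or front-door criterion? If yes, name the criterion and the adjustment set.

P(K|do(N)): backdoor, adjust for {J}.

desc(N)\{N}={K,P}; candidates ⊆ {D,J,Q,R}.
size 0: {}; under {} N still reaches {D,J,K,P,Q,R} ∋ K.
{J}: N⊥K given {J} in G with N→· removed — back-door holds.
P(K|do(N)) = Σ_{J} P(K|N,J)·P(J).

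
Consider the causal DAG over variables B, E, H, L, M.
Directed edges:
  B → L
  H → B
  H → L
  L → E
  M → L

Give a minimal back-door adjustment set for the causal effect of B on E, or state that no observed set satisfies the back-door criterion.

desc(B)\{B}={E,L}; candidates ⊆ {H,M}.
size 0: {}; under {} B still reaches {E,H,L} ∋ E.
{H}: B⊥E given {H} in G with B→· removed — back-door holds.

B→E: minimal back-door set {H}.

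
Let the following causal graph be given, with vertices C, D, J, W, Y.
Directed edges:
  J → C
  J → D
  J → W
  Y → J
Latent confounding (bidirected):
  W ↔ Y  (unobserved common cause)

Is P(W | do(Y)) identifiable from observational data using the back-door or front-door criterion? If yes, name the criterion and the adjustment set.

P(W|do(Y)): frontdoor, adjust for {J}.

desc(Y)\{Y}={C,D,J,W}; candidates ⊆ {—}.
Y↔W: latent back-door arc(s) into Y.
size 0: {}; under {} Y still reaches {W} ∋ W.
Y↔W cannot be blocked by any observed set — no back-door set.
{J}: (i) intercepts every directed Y→W path; (ii) no back-door Y→{J}; (iii) {Y} blocks every back-door {J}→W. Front-door holds.
P(W|do(Y)) = Σ_{J} P(J|Y) Σ_{Y'} P(W|J,Y')P(Y').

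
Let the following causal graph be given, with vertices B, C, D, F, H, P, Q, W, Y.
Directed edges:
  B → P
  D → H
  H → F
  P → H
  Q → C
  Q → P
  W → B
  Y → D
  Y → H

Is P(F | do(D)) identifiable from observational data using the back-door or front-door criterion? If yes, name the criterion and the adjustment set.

desc(D)\{D}={F,H}; candidates ⊆ {B,C,P,Q,W,Y}.
size 0: {}; under {} D still reaches {F,H,Y} ∋ F.
{Y}: D⊥F given {Y} in G with D→· removed — back-door holds.
P(F|do(D)) = Σ_{Y} P(F|D,Y)·P(Y).

P(F|do(D)): backdoor, adjust for {Y}.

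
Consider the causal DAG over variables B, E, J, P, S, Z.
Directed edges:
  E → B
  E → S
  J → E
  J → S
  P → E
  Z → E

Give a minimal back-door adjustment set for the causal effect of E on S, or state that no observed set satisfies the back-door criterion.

E→S: minimal back-door set {J}.

desc(E)\{E}={B,S}; candidates ⊆ {J,P,Z}.
size 0: {}; under {} E still reaches {J,P,S,Z} ∋ S.
{J}: E⊥S given {J} in G with E→· removed — back-door holds.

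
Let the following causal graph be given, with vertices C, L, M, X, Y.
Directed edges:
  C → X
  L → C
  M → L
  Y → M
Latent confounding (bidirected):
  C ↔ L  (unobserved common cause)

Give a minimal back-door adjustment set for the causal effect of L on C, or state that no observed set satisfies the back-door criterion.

L→C: no observed back-door set.

desc(L)\{L}={C,X}; candidates ⊆ {M,Y}.
L↔C: latent back-door arc(s) into L.
size 0: {}; under {} L still reaches {C,M,X,Y} ∋ C.
size 1: {M}, {Y}; under {M} L still reaches {C,X} ∋ C.
size 2: {M,Y}; under {M,Y} L still reaches {C,X} ∋ C.
L↔C cannot be blocked by any observed set — no back-door set.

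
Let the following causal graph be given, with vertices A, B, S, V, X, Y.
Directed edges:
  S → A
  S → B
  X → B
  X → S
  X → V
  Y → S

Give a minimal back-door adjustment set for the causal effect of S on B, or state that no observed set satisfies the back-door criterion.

S→B: minimal back-door set {X}.

desc(S)\{S}={A,B}; candidates ⊆ {V,X,Y}.
size 0: {}; under {} S still reaches {B,V,X,Y} ∋ B.
{X}: S⊥B given {X} in G with S→· removed — back-door holds.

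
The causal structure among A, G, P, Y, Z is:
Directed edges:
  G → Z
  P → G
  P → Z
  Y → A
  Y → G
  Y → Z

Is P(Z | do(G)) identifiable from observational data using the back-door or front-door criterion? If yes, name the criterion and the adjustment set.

P(Z|do(G)): backdoor, adjust for {P, Y}.

desc(G)\{G}={Z}; candidates ⊆ {A,P,Y}.
size 0: {}; under {} G still reaches {A,P,Y,Z} ∋ Z.
size 1: {A}, {P}, {Y}; under {A} G still reaches {P,Y,Z} ∋ Z.
{P,Y}: G⊥Z given {P,Y} in G with G→· removed — back-door holds.
P(Z|do(G)) = Σ_{P,Y} P(Z|G,P,Y)·P(P,Y).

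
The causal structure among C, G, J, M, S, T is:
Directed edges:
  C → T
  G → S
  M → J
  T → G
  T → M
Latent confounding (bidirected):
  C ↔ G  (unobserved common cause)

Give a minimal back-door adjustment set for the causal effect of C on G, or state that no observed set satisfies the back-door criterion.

C→G: no observed back-door set.

desc(C)\{C}={G,J,M,S,T}; candidates ⊆ {—}.
C↔G: latent back-door arc(s) into C.
size 0: {}; under {} C still reaches {G,S} ∋ G.
C↔G cannot be blocked by any observed set — no back-door set.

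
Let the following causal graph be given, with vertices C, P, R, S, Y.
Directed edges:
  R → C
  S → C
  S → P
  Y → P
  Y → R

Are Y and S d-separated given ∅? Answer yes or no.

Yes — Y ⊥ S | ∅.

Bayes-Ball from Y | ∅ reaches {C,P,R}.
S ∉ reach(Y|∅) ⇒ Y ⊥ S | ∅.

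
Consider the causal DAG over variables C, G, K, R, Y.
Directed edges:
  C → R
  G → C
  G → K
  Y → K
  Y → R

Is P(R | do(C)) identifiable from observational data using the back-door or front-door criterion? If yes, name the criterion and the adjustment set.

P(R|do(C)): backdoor, adjust for ∅.

desc(C)\{C}={R}; candidates ⊆ {G,K,Y}.
∅: C⊥R given ∅ in G with C→· removed — back-door holds.
P(R|do(C)) = P(R|C) — no adjustment needed.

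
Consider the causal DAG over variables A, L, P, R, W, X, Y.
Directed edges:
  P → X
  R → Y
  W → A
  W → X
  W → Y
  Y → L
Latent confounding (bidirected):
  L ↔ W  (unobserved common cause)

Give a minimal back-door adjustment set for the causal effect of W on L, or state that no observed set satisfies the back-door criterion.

W→L: no observed back-door set.

desc(W)\{W}={A,L,X,Y}; candidates ⊆ {P,R}.
W↔L: latent back-door arc(s) into W.
size 0: {}; under {} W still reaches {L} ∋ L.
size 1: {P}, {R}; under {P} W still reaches {L} ∋ L.
size 2: {P,R}; under {P,R} W still reaches {L} ∋ L.
W↔L cannot be blocked by any observed set — no back-door set.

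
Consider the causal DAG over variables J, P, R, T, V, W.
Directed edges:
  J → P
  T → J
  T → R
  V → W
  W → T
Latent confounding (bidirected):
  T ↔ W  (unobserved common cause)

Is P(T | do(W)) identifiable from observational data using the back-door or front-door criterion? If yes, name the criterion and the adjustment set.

P(T|do(W)): not identifiable (no BD/FD set).

desc(W)\{W}={J,P,R,T}; candidates ⊆ {V}.
W↔T: latent back-door arc(s) into W.
size 0: {}; under {} W still reaches {J,P,R,T,V} ∋ T.
size 1: {V}; under {V} W still reaches {J,P,R,T} ∋ T.
W↔T cannot be blocked by any observed set — no back-door set.
No mediator lies on a directed W→…→T path.
Neither criterion identifies P(T|do(W)) in this graph.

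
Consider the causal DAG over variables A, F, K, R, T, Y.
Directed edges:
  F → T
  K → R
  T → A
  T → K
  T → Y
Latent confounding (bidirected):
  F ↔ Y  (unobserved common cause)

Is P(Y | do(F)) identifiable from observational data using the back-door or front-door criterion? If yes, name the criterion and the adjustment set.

desc(F)\{F}={A,K,R,T,Y}; candidates ⊆ {—}.
F↔Y: latent back-door arc(s) into F.
size 0: {}; under {} F still reaches {Y} ∋ Y.
F↔Y cannot be blocked by any observed set — no back-door set.
{T}: (i) intercepts every directed F→Y path; (ii) no back-door F→{T}; (iii) {F} blocks every back-door {T}→Y. Front-door holds.
P(Y|do(F)) = Σ_{T} P(T|F) Σ_{F'} P(Y|T,F')P(F').

P(Y|do(F)): frontdoor, adjust for {T}.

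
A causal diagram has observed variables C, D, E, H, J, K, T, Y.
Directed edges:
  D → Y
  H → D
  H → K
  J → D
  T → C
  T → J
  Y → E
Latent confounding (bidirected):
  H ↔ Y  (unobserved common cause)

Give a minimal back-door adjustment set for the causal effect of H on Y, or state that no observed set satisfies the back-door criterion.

desc(H)\{H}={D,E,K,Y}; candidates ⊆ {C,J,T}.
H↔Y: latent back-door arc(s) into H.
size 0: {}; under {} H still reaches {E,Y} ∋ Y.
size 1: {C}, {J}, {T}; under {C} H still reaches {E,Y} ∋ Y.
size 2: {C,J}, {C,T}, {J,T}; under {C,J} H still reaches {E,Y} ∋ Y.
H↔Y cannot be blocked by any observed set — no back-door set.

H→Y: no observed back-door set.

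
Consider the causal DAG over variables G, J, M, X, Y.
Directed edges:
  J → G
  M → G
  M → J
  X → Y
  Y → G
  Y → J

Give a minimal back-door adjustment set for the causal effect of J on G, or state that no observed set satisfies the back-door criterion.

J→G: minimal back-door set {M, Y}.

desc(J)\{J}={G}; candidates ⊆ {M,X,Y}.
size 0: {}; under {} J still reaches {G,M,X,Y} ∋ G.
size 1: {M}, {X}, {Y}; under {M} J still reaches {G,X,Y} ∋ G.
{M,Y}: J⊥G given {M,Y} in G with J→· removed — back-door holds.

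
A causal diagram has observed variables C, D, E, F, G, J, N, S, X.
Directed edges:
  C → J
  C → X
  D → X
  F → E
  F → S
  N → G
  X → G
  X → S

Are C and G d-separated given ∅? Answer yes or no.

No — C and G are d-connected given ∅.

Bayes-Ball from C | ∅ reaches {G,J,S,X}.
G ∈ reach(C|∅) ⇒ C ⊥̸ G | ∅.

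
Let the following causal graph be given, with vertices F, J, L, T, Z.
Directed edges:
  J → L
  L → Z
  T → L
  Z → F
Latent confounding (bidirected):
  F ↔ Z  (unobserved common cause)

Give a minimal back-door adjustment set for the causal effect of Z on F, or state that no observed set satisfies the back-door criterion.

desc(Z)\{Z}={F}; candidates ⊆ {J,L,T}.
Z↔F: latent back-door arc(s) into Z.
size 0: {}; under {} Z still reaches {F,J,L,T} ∋ F.
size 1: {J}, {L}, {T}; under {J} Z still reaches {F,L,T} ∋ F.
size 2: {J,L}, {J,T}, {L,T}; under {J,L} Z still reaches {F} ∋ F.
Z↔F cannot be blocked by any observed set — no back-door set.

Z→F: no observed back-door set.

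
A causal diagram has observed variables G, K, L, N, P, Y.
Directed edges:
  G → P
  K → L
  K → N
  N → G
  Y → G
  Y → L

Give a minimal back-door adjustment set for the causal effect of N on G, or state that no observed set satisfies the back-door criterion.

N→G: minimal back-door set ∅.

desc(N)\{N}={G,P}; candidates ⊆ {K,L,Y}.
∅: N⊥G given ∅ in G with N→· removed — back-door holds.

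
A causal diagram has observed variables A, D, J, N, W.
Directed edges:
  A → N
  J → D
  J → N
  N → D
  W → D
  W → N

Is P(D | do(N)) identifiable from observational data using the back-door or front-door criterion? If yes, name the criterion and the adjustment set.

desc(N)\{N}={D}; candidates ⊆ {A,J,W}.
size 0: {}; under {} N still reaches {A,D,J,W} ∋ D.
size 1: {A}, {J}, {W}; under {A} N still reaches {D,J,W} ∋ D.
{J,W}: N⊥D given {J,W} in G with N→· removed — back-door holds.
P(D|do(N)) = Σ_{J,W} P(D|N,J,W)·P(J,W).

P(D|do(N)): backdoor, adjust for {J, W}.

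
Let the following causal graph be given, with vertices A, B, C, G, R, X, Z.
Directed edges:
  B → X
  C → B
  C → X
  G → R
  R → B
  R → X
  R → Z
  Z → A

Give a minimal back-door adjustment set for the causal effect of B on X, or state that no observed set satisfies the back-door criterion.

desc(B)\{B}={X}; candidates ⊆ {A,C,G,R,Z}.
size 0: {}; under {} B still reaches {A,C,G,R,X,Z} ∋ X.
size 1: {A}, {C}, {G} …(+2); under {A} B still reaches {C,G,R,X,Z} ∋ X.
{C,R}: B⊥X given {C,R} in G with B→· removed — back-door holds.

B→X: minimal back-door set {C, R}.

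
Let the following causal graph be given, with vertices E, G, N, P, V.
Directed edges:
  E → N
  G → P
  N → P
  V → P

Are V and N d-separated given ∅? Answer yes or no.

Bayes-Ball from V | ∅ reaches {P}.
N ∉ reach(V|∅) ⇒ V ⊥ N | ∅.

Yes — V ⊥ N | ∅.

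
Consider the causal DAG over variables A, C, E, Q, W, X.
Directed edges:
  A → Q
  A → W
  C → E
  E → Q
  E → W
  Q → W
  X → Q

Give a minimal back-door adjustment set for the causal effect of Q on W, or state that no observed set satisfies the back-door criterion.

desc(Q)\{Q}={W}; candidates ⊆ {A,C,E,X}.
size 0: {}; under {} Q still reaches {A,C,E,W,X} ∋ W.
size 1: {A}, {C}, {E} …(+1); under {A} Q still reaches {C,E,W,X} ∋ W.
{A,E}: Q⊥W given {A,E} in G with Q→· removed — back-door holds.

Q→W: minimal back-door set {A, E}.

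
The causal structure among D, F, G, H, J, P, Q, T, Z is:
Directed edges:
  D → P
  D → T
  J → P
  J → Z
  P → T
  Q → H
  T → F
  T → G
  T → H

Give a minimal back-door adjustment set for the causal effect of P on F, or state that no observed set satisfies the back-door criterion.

P→F: minimal back-door set {D}.

desc(P)\{P}={F,G,H,T}; candidates ⊆ {D,J,Q,Z}.
size 0: {}; under {} P still reaches {D,F,G,H,J,T,Z} ∋ F.
{D}: P⊥F given {D} in G with P→· removed — back-door holds.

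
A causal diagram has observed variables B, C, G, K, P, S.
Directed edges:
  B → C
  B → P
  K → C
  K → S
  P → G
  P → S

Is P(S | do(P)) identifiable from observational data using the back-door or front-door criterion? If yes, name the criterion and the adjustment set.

P(S|do(P)): backdoor, adjust for ∅.

desc(P)\{P}={G,S}; candidates ⊆ {B,C,K}.
∅: P⊥S given ∅ in G with P→· removed — back-door holds.
P(S|do(P)) = P(S|P) — no adjustment needed.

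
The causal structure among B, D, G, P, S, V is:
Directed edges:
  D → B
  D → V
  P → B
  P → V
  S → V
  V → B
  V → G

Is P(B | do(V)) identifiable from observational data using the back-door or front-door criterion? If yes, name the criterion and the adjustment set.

desc(V)\{V}={B,G}; candidates ⊆ {D,P,S}.
size 0: {}; under {} V still reaches {B,D,P,S} ∋ B.
size 1: {D}, {P}, {S}; under {D} V still reaches {B,P,S} ∋ B.
{D,P}: V⊥B given {D,P} in G with V→· removed — back-door holds.
P(B|do(V)) = Σ_{D,P} P(B|V,D,P)·P(D,P).

P(B|do(V)): backdoor, adjust for {D, P}.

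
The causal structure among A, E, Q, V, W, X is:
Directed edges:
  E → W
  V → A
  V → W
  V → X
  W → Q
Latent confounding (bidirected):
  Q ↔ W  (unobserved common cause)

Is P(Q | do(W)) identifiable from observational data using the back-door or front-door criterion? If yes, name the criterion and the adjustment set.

desc(W)\{W}={Q}; candidates ⊆ {A,E,V,X}.
W↔Q: latent back-door arc(s) into W.
size 0: {}; under {} W still reaches {A,E,Q,V,X} ∋ Q.
size 1: {A}, {E}, {V} …(+1); under {A} W still reaches {E,Q,V,X} ∋ Q.
size 2: {A,E}, {A,V}, {A,X} …(+3); under {A,E} W still reaches {Q,V,X} ∋ Q.
W↔Q cannot be blocked by any observed set — no back-door set.
No mediator lies on a directed W→…→Q path.
Neither criterion identifies P(Q|do(W)) in this graph.

P(Q|do(W)): not identifiable (no BD/FD set).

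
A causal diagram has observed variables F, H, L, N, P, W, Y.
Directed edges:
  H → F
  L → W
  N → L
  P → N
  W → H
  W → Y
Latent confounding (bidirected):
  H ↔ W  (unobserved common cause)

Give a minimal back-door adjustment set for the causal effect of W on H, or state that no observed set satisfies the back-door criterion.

desc(W)\{W}={F,H,Y}; candidates ⊆ {L,N,P}.
W↔H: latent back-door arc(s) into W.
size 0: {}; under {} W still reaches {F,H,L,N,P} ∋ H.
size 1: {L}, {N}, {P}; under {L} W still reaches {F,H} ∋ H.
size 2: {L,N}, {L,P}, {N,P}; under {L,N} W still reaches {F,H} ∋ H.
W↔H cannot be blocked by any observed set — no back-door set.

W→H: no observed back-door set.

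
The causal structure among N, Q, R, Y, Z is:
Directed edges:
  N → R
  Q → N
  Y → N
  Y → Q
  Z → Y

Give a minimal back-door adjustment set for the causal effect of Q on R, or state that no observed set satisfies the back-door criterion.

Q→R: minimal back-door set {Y}.

desc(Q)\{Q}={N,R}; candidates ⊆ {Y,Z}.
size 0: {}; under {} Q still reaches {N,R,Y,Z} ∋ R.
{Y}: Q⊥R given {Y} in G with Q→· removed — back-door holds.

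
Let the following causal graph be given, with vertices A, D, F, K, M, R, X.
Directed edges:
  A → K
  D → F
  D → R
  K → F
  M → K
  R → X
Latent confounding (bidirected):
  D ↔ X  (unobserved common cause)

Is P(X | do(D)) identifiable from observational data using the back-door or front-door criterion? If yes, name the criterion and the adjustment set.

P(X|do(D)): frontdoor, adjust for {R}.

desc(D)\{D}={F,R,X}; candidates ⊆ {A,K,M}.
D↔X: latent back-door arc(s) into D.
size 0: {}; under {} D still reaches {X} ∋ X.
size 1: {A}, {K}, {M}; under {A} D still reaches {X} ∋ X.
size 2: {A,K}, {A,M}, {K,M}; under {A,K} D still reaches {X} ∋ X.
D↔X cannot be blocked by any observed set — no back-door set.
{R}: (i) intercepts every directed D→X path; (ii) no back-door D→{R}; (iii) {D} blocks every back-door {R}→X. Front-door holds.
P(X|do(D)) = Σ_{R} P(R|D) Σ_{D'} P(X|R,D')P(D').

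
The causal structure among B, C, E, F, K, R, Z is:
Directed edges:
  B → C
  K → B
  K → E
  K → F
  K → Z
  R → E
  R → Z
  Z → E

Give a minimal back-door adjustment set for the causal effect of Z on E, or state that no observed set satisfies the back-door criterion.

Z→E: minimal back-door set {K, R}.

desc(Z)\{Z}={E}; candidates ⊆ {B,C,F,K,R}.
size 0: {}; under {} Z still reaches {B,C,E,F,K,R} ∋ E.
size 1: {B}, {C}, {F} …(+2); under {B} Z still reaches {E,F,K,R} ∋ E.
{K,R}: Z⊥E given {K,R} in G with Z→· removed — back-door holds.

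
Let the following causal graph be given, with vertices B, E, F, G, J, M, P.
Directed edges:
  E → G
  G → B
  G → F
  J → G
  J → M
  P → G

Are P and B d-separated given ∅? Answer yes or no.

No — P and B are d-connected given ∅.

Bayes-Ball from P | ∅ reaches {B,F,G}.
B ∈ reach(P|∅) ⇒ P ⊥̸ B | ∅.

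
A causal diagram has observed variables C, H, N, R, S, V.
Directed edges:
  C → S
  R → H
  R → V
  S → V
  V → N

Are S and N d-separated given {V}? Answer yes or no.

Bayes-Ball from S | {V} reaches {C,H,R}.
N ∉ reach(S|{V}) ⇒ S ⊥ N | {V}.

Yes — S ⊥ N | {V}.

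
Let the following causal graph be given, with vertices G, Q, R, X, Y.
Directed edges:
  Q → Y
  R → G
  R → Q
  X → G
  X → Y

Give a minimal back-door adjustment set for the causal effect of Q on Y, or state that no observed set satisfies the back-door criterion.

desc(Q)\{Q}={Y}; candidates ⊆ {G,R,X}.
∅: Q⊥Y given ∅ in G with Q→· removed — back-door holds.

Q→Y: minimal back-door set ∅.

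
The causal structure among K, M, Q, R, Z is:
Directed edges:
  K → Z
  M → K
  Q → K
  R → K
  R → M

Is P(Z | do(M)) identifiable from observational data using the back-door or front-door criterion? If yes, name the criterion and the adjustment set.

P(Z|do(M)): backdoor, adjust for {R}.

desc(M)\{M}={K,Z}; candidates ⊆ {Q,R}.
size 0: {}; under {} M still reaches {K,R,Z} ∋ Z.
{R}: M⊥Z given {R} in G with M→· removed — back-door holds.
P(Z|do(M)) = Σ_{R} P(Z|M,R)·P(R).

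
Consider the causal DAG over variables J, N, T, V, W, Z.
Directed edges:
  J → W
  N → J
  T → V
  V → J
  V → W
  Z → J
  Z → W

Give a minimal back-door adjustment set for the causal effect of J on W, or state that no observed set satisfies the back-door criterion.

desc(J)\{J}={W}; candidates ⊆ {N,T,V,Z}.
size 0: {}; under {} J still reaches {N,T,V,W,Z} ∋ W.
size 1: {N}, {T}, {V} …(+1); under {N} J still reaches {T,V,W,Z} ∋ W.
{V,Z}: J⊥W given {V,Z} in G with J→· removed — back-door holds.

J→W: minimal back-door set {V, Z}.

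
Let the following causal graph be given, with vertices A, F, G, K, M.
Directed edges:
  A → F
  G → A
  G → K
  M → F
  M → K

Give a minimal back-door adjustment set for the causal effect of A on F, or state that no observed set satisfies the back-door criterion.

desc(A)\{A}={F}; candidates ⊆ {G,K,M}.
∅: A⊥F given ∅ in G with A→· removed — back-door holds.

A→F: minimal back-door set ∅.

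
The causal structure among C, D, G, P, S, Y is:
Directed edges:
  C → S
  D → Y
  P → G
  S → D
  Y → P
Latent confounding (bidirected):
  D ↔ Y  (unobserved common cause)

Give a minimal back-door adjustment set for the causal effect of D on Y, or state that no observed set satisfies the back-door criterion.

desc(D)\{D}={G,P,Y}; candidates ⊆ {C,S}.
D↔Y: latent back-door arc(s) into D.
size 0: {}; under {} D still reaches {C,G,P,S,Y} ∋ Y.
size 1: {C}, {S}; under {C} D still reaches {G,P,S,Y} ∋ Y.
size 2: {C,S}; under {C,S} D still reaches {G,P,Y} ∋ Y.
D↔Y cannot be blocked by any observed set — no back-door set.

D→Y: no observed back-door set.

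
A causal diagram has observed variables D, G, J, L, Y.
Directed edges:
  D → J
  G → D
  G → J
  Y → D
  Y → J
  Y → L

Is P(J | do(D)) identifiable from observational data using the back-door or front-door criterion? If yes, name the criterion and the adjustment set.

desc(D)\{D}={J}; candidates ⊆ {G,L,Y}.
size 0: {}; under {} D still reaches {G,J,L,Y} ∋ J.
size 1: {G}, {L}, {Y}; under {G} D still reaches {J,L,Y} ∋ J.
{G,Y}: D⊥J given {G,Y} in G with D→· removed — back-door holds.
P(J|do(D)) = Σ_{G,Y} P(J|D,G,Y)·P(G,Y).

P(J|do(D)): backdoor, adjust for {G, Y}.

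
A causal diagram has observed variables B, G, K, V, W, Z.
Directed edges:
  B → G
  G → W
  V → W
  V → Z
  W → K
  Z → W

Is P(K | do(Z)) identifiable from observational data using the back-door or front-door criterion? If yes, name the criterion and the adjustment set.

P(K|do(Z)): backdoor, adjust for {V}.

desc(Z)\{Z}={K,W}; candidates ⊆ {B,G,V}.
size 0: {}; under {} Z still reaches {K,V,W} ∋ K.
{V}: Z⊥K given {V} in G with Z→· removed — back-door holds.
P(K|do(Z)) = Σ_{V} P(K|Z,V)·P(V).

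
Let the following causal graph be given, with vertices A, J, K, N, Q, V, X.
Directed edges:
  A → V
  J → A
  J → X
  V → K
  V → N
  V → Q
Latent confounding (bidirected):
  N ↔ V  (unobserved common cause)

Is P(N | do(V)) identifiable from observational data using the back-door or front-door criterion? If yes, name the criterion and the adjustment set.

desc(V)\{V}={K,N,Q}; candidates ⊆ {A,J,X}.
V↔N: latent back-door arc(s) into V.
size 0: {}; under {} V still reaches {A,J,N,X} ∋ N.
size 1: {A}, {J}, {X}; under {A} V still reaches {N} ∋ N.
size 2: {A,J}, {A,X}, {J,X}; under {A,J} V still reaches {N} ∋ N.
V↔N cannot be blocked by any observed set — no back-door set.
No mediator lies on a directed V→…→N path.
Neither criterion identifies P(N|do(V)) in this graph.

P(N|do(V)): not identifiable (no BD/FD set).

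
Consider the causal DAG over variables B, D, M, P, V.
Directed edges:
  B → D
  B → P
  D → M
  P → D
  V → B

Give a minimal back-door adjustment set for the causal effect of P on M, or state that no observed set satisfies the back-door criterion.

P→M: minimal back-door set {B}.

desc(P)\{P}={D,M}; candidates ⊆ {B,V}.
size 0: {}; under {} P still reaches {B,D,M,V} ∋ M.
{B}: P⊥M given {B} in G with P→· removed — back-door holds.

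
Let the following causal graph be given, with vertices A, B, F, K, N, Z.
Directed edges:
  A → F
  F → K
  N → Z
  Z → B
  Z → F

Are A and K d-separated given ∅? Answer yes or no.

Bayes-Ball from A | ∅ reaches {F,K}.
K ∈ reach(A|∅) ⇒ A ⊥̸ K | ∅.

No — A and K are d-connected given ∅.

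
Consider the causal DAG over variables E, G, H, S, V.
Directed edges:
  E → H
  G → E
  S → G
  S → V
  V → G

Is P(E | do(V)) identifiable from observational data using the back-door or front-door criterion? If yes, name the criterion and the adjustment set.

P(E|do(V)): backdoor, adjust for {S}.

desc(V)\{V}={E,G,H}; candidates ⊆ {S}.
size 0: {}; under {} V still reaches {E,G,H,S} ∋ E.
{S}: V⊥E given {S} in G with V→· removed — back-door holds.
P(E|do(V)) = Σ_{S} P(E|V,S)·P(S).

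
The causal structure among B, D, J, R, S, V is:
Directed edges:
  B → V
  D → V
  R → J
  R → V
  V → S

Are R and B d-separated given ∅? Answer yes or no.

Yes — R ⊥ B | ∅.

Bayes-Ball from R | ∅ reaches {J,S,V}.
B ∉ reach(R|∅) ⇒ R ⊥ B | ∅.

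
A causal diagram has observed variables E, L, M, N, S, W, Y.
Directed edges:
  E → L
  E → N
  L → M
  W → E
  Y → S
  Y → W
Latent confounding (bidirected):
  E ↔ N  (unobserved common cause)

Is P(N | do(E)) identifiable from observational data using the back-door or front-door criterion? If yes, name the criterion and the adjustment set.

desc(E)\{E}={L,M,N}; candidates ⊆ {S,W,Y}.
E↔N: latent back-door arc(s) into E.
size 0: {}; under {} E still reaches {N,S,W,Y} ∋ N.
size 1: {S}, {W}, {Y}; under {S} E still reaches {N,W,Y} ∋ N.
size 2: {S,W}, {S,Y}, {W,Y}; under {S,W} E still reaches {N} ∋ N.
E↔N cannot be blocked by any observed set — no back-door set.
No mediator lies on a directed E→…→N path.
Neither criterion identifies P(N|do(E)) in this graph.

P(N|do(E)): not identifiable (no BD/FD set).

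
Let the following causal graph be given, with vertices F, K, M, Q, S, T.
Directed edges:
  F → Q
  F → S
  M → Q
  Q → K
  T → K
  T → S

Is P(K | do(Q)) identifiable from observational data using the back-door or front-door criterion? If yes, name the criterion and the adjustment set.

P(K|do(Q)): backdoor, adjust for ∅.

desc(Q)\{Q}={K}; candidates ⊆ {F,M,S,T}.
∅: Q⊥K given ∅ in G with Q→· removed — back-door holds.
P(K|do(Q)) = P(K|Q) — no adjustment needed.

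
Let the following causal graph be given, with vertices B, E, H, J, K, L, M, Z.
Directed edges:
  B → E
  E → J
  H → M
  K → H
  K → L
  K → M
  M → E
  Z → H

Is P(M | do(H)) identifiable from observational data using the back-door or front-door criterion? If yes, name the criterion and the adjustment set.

desc(H)\{H}={E,J,M}; candidates ⊆ {B,K,L,Z}.
size 0: {}; under {} H still reaches {E,J,K,L,M,Z} ∋ M.
{K}: H⊥M given {K} in G with H→· removed — back-door holds.
P(M|do(H)) = Σ_{K} P(M|H,K)·P(K).

P(M|do(H)): backdoor, adjust for {K}.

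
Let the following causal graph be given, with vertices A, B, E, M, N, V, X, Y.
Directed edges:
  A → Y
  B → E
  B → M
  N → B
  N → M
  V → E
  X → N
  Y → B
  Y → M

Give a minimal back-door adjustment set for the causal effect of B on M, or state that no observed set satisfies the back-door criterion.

desc(B)\{B}={E,M}; candidates ⊆ {A,N,V,X,Y}.
size 0: {}; under {} B still reaches {A,M,N,X,Y} ∋ M.
size 1: {A}, {N}, {V} …(+2); under {A} B still reaches {M,N,X,Y} ∋ M.
{N,Y}: B⊥M given {N,Y} in G with B→· removed — back-door holds.

B→M: minimal back-door set {N, Y}.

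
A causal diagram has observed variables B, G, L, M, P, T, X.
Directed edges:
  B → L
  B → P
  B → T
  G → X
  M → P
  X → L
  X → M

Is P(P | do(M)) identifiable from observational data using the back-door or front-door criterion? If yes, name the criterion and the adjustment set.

P(P|do(M)): backdoor, adjust for ∅.

desc(M)\{M}={P}; candidates ⊆ {B,G,L,T,X}.
∅: M⊥P given ∅ in G with M→· removed — back-door holds.
P(P|do(M)) = P(P|M) — no adjustment needed.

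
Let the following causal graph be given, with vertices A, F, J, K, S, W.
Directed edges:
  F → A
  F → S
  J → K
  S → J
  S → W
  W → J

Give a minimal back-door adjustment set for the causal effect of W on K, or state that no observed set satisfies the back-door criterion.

desc(W)\{W}={J,K}; candidates ⊆ {A,F,S}.
size 0: {}; under {} W still reaches {A,F,J,K,S} ∋ K.
{S}: W⊥K given {S} in G with W→· removed — back-door holds.

W→K: minimal back-door set {S}.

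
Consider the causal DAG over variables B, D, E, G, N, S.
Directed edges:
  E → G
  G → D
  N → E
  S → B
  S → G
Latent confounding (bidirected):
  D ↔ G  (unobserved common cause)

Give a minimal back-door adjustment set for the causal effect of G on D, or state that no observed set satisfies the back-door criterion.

G→D: no observed back-door set.

desc(G)\{G}={D}; candidates ⊆ {B,E,N,S}.
G↔D: latent back-door arc(s) into G.
size 0: {}; under {} G still reaches {B,D,E,N,S} ∋ D.
size 1: {B}, {E}, {N} …(+1); under {B} G still reaches {D,E,N,S} ∋ D.
size 2: {B,E}, {B,N}, {B,S} …(+3); under {B,E} G still reaches {D,S} ∋ D.
G↔D cannot be blocked by any observed set — no back-door set.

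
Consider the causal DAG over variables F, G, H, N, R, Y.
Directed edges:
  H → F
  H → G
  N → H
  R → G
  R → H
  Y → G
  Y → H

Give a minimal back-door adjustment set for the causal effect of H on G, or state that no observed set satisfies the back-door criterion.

H→G: minimal back-door set {R, Y}.

desc(H)\{H}={F,G}; candidates ⊆ {N,R,Y}.
size 0: {}; under {} H still reaches {G,N,R,Y} ∋ G.
size 1: {N}, {R}, {Y}; under {N} H still reaches {G,R,Y} ∋ G.
{R,Y}: H⊥G given {R,Y} in G with H→· removed — back-door holds.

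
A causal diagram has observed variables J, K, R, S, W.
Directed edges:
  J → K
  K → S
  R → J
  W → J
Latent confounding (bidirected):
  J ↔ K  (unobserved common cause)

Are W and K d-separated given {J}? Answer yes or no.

No — W and K are d-connected given {J}.

Bayes-Ball from W | {J} reaches {K,R,S}.
K ∈ reach(W|{J}) ⇒ W ⊥̸ K | {J}.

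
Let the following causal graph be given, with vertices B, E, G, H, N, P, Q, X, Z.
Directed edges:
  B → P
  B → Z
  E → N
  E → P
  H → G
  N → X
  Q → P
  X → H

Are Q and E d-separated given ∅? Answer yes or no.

Yes — Q ⊥ E | ∅.

Bayes-Ball from Q | ∅ reaches {P}.
E ∉ reach(Q|∅) ⇒ Q ⊥ E | ∅.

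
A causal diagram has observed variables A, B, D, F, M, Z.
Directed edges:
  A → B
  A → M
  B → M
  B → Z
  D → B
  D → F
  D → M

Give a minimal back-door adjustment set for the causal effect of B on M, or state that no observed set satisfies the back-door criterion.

B→M: minimal back-door set {A, D}.

desc(B)\{B}={M,Z}; candidates ⊆ {A,D,F}.
size 0: {}; under {} B still reaches {A,D,F,M} ∋ M.
size 1: {A}, {D}, {F}; under {A} B still reaches {D,F,M} ∋ M.
{A,D}: B⊥M given {A,D} in G with B→· removed — back-door holds.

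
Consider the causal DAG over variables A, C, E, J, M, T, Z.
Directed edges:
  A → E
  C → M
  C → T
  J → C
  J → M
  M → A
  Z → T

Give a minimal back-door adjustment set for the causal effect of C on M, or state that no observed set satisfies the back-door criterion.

C→M: minimal back-door set {J}.

desc(C)\{C}={A,E,M,T}; candidates ⊆ {J,Z}.
size 0: {}; under {} C still reaches {A,E,J,M} ∋ M.
{J}: C⊥M given {J} in G with C→· removed — back-door holds.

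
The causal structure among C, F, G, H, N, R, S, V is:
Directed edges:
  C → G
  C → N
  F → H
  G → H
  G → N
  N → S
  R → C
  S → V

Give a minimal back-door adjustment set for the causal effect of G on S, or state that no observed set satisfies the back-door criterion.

desc(G)\{G}={H,N,S,V}; candidates ⊆ {C,F,R}.
size 0: {}; under {} G still reaches {C,N,R,S,V} ∋ S.
{C}: G⊥S given {C} in G with G→· removed — back-door holds.

G→S: minimal back-door set {C}.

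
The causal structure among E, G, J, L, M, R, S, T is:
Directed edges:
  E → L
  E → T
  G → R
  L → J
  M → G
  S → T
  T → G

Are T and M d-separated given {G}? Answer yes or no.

Bayes-Ball from T | {G} reaches {E,J,L,M,S}.
M ∈ reach(T|{G}) ⇒ T ⊥̸ M | {G}.

No — T and M are d-connected given {G}.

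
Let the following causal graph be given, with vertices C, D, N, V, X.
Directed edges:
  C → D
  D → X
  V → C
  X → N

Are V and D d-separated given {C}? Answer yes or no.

Yes — V ⊥ D | {C}.

Bayes-Ball from V | {C} reaches ∅.
D ∉ reach(V|{C}) ⇒ V ⊥ D | {C}.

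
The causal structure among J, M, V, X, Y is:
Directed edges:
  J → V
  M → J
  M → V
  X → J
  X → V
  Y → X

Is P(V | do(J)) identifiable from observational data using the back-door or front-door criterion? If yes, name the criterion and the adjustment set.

desc(J)\{J}={V}; candidates ⊆ {M,X,Y}.
size 0: {}; under {} J still reaches {M,V,X,Y} ∋ V.
size 1: {M}, {X}, {Y}; under {M} J still reaches {V,X,Y} ∋ V.
{M,X}: J⊥V given {M,X} in G with J→· removed — back-door holds.
P(V|do(J)) = Σ_{M,X} P(V|J,M,X)·P(M,X).

P(V|do(J)): backdoor, adjust for {M, X}.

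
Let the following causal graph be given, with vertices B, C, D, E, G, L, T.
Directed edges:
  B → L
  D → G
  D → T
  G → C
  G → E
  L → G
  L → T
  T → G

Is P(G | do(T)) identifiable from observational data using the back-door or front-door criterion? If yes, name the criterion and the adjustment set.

desc(T)\{T}={C,E,G}; candidates ⊆ {B,D,L}.
size 0: {}; under {} T still reaches {B,C,D,E,G,L} ∋ G.
size 1: {B}, {D}, {L}; under {B} T still reaches {C,D,E,G,L} ∋ G.
{D,L}: T⊥G given {D,L} in G with T→· removed — back-door holds.
P(G|do(T)) = Σ_{D,L} P(G|T,D,L)·P(D,L).

P(G|do(T)): backdoor, adjust for {D, L}.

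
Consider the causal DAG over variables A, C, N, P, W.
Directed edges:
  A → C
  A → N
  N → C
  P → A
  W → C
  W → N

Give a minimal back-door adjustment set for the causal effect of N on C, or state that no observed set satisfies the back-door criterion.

desc(N)\{N}={C}; candidates ⊆ {A,P,W}.
size 0: {}; under {} N still reaches {A,C,P,W} ∋ C.
size 1: {A}, {P}, {W}; under {A} N still reaches {C,W} ∋ C.
{A,W}: N⊥C given {A,W} in G with N→· removed — back-door holds.

N→C: minimal back-door set {A, W}.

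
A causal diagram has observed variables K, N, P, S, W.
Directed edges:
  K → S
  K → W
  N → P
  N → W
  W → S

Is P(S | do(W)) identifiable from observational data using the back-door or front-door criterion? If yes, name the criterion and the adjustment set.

desc(W)\{W}={S}; candidates ⊆ {K,N,P}.
size 0: {}; under {} W still reaches {K,N,P,S} ∋ S.
{K}: W⊥S given {K} in G with W→· removed — back-door holds.
P(S|do(W)) = Σ_{K} P(S|W,K)·P(K).

P(S|do(W)): backdoor, adjust for {K}.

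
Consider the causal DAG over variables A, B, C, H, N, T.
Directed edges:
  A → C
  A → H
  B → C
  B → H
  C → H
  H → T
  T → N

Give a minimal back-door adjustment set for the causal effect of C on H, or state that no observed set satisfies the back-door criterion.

desc(C)\{C}={H,N,T}; candidates ⊆ {A,B}.
size 0: {}; under {} C still reaches {A,B,H,N,T} ∋ H.
size 1: {A}, {B}; under {A} C still reaches {B,H,N,T} ∋ H.
{A,B}: C⊥H given {A,B} in G with C→· removed — back-door holds.

C→H: minimal back-door set {A, B}.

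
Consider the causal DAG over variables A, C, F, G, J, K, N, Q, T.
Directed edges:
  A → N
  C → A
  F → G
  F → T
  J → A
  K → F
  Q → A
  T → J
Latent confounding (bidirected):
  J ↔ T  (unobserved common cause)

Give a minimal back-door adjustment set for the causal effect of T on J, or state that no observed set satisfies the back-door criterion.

T→J: no observed back-door set.

desc(T)\{T}={A,J,N}; candidates ⊆ {C,F,G,K,Q}.
T↔J: latent back-door arc(s) into T.
size 0: {}; under {} T still reaches {A,F,G,J,K,N} ∋ J.
size 1: {C}, {F}, {G} …(+2); under {C} T still reaches {A,F,G,J,K,N} ∋ J.
size 2: {C,F}, {C,G}, {C,K} …(+7); under {C,F} T still reaches {A,J,N} ∋ J.
T↔J cannot be blocked by any observed set — no back-door set.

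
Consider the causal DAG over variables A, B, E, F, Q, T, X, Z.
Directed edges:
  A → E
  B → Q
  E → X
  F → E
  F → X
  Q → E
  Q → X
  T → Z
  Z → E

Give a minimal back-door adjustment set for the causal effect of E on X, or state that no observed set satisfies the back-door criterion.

desc(E)\{E}={X}; candidates ⊆ {A,B,F,Q,T,Z}.
size 0: {}; under {} E still reaches {A,B,F,Q,T,X,Z} ∋ X.
size 1: {A}, {B}, {F} …(+3); under {A} E still reaches {B,F,Q,T,X,Z} ∋ X.
{F,Q}: E⊥X given {F,Q} in G with E→· removed — back-door holds.

E→X: minimal back-door set {F, Q}.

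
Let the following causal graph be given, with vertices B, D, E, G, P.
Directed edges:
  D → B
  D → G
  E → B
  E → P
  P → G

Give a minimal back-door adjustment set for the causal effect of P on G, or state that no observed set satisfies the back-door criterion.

P→G: minimal back-door set ∅.

desc(P)\{P}={G}; candidates ⊆ {B,D,E}.
∅: P⊥G given ∅ in G with P→· removed — back-door holds.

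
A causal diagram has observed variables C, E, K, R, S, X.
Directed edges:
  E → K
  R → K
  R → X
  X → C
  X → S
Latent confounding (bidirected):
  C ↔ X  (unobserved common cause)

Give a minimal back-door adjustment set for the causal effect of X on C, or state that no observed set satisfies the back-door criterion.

desc(X)\{X}={C,S}; candidates ⊆ {E,K,R}.
X↔C: latent back-door arc(s) into X.
size 0: {}; under {} X still reaches {C,K,R} ∋ C.
size 1: {E}, {K}, {R}; under {E} X still reaches {C,K,R} ∋ C.
size 2: {E,K}, {E,R}, {K,R}; under {E,K} X still reaches {C,R} ∋ C.
X↔C cannot be blocked by any observed set — no back-door set.

X→C: no observed back-door set.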